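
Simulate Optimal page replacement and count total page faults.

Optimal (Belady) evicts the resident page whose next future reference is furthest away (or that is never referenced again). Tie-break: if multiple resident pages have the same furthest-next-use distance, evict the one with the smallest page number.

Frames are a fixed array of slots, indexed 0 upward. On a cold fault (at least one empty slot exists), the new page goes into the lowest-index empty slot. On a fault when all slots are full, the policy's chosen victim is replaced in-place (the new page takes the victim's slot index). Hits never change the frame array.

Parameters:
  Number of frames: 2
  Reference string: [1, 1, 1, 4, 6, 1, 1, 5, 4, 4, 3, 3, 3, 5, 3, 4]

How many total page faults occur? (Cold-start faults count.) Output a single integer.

Step 0: ref 1 → FAULT, frames=[1,-]
Step 1: ref 1 → HIT, frames=[1,-]
Step 2: ref 1 → HIT, frames=[1,-]
Step 3: ref 4 → FAULT, frames=[1,4]
Step 4: ref 6 → FAULT (evict 4), frames=[1,6]
Step 5: ref 1 → HIT, frames=[1,6]
Step 6: ref 1 → HIT, frames=[1,6]
Step 7: ref 5 → FAULT (evict 1), frames=[5,6]
Step 8: ref 4 → FAULT (evict 6), frames=[5,4]
Step 9: ref 4 → HIT, frames=[5,4]
Step 10: ref 3 → FAULT (evict 4), frames=[5,3]
Step 11: ref 3 → HIT, frames=[5,3]
Step 12: ref 3 → HIT, frames=[5,3]
Step 13: ref 5 → HIT, frames=[5,3]
Step 14: ref 3 → HIT, frames=[5,3]
Step 15: ref 4 → FAULT (evict 3), frames=[5,4]
Total faults: 7

Answer: 7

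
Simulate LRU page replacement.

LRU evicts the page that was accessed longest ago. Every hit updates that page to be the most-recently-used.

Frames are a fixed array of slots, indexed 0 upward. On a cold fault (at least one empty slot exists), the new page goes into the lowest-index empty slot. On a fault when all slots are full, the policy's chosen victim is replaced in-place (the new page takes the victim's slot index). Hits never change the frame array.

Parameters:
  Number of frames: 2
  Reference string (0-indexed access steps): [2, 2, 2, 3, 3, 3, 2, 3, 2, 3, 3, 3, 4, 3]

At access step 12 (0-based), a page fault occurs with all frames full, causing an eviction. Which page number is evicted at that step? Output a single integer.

Answer: 2

Derivation:
Step 0: ref 2 -> FAULT, frames=[2,-]
Step 1: ref 2 -> HIT, frames=[2,-]
Step 2: ref 2 -> HIT, frames=[2,-]
Step 3: ref 3 -> FAULT, frames=[2,3]
Step 4: ref 3 -> HIT, frames=[2,3]
Step 5: ref 3 -> HIT, frames=[2,3]
Step 6: ref 2 -> HIT, frames=[2,3]
Step 7: ref 3 -> HIT, frames=[2,3]
Step 8: ref 2 -> HIT, frames=[2,3]
Step 9: ref 3 -> HIT, frames=[2,3]
Step 10: ref 3 -> HIT, frames=[2,3]
Step 11: ref 3 -> HIT, frames=[2,3]
Step 12: ref 4 -> FAULT, evict 2, frames=[4,3]
At step 12: evicted page 2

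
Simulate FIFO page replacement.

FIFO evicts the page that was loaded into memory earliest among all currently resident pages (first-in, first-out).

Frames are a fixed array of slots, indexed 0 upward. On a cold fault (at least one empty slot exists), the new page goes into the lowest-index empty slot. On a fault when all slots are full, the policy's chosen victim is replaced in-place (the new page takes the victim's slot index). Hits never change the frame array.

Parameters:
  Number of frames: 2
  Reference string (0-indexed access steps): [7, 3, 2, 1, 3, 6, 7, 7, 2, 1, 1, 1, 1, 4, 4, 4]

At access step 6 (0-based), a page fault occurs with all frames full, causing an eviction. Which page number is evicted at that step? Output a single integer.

Step 0: ref 7 -> FAULT, frames=[7,-]
Step 1: ref 3 -> FAULT, frames=[7,3]
Step 2: ref 2 -> FAULT, evict 7, frames=[2,3]
Step 3: ref 1 -> FAULT, evict 3, frames=[2,1]
Step 4: ref 3 -> FAULT, evict 2, frames=[3,1]
Step 5: ref 6 -> FAULT, evict 1, frames=[3,6]
Step 6: ref 7 -> FAULT, evict 3, frames=[7,6]
At step 6: evicted page 3

Answer: 3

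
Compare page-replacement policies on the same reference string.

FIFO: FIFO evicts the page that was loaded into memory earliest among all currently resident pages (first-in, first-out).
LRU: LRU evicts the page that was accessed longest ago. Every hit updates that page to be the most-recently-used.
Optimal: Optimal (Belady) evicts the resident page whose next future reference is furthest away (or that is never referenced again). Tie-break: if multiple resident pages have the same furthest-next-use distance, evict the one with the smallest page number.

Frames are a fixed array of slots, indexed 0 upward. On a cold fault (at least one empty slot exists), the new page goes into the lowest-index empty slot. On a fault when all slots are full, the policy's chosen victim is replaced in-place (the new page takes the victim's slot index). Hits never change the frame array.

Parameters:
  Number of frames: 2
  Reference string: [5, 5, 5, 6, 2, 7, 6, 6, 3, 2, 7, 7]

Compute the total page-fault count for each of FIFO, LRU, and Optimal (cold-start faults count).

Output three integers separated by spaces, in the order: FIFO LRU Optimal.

Answer: 8 8 6

Derivation:
--- FIFO ---
  step 0: ref 5 -> FAULT, frames=[5,-] (faults so far: 1)
  step 1: ref 5 -> HIT, frames=[5,-] (faults so far: 1)
  step 2: ref 5 -> HIT, frames=[5,-] (faults so far: 1)
  step 3: ref 6 -> FAULT, frames=[5,6] (faults so far: 2)
  step 4: ref 2 -> FAULT, evict 5, frames=[2,6] (faults so far: 3)
  step 5: ref 7 -> FAULT, evict 6, frames=[2,7] (faults so far: 4)
  step 6: ref 6 -> FAULT, evict 2, frames=[6,7] (faults so far: 5)
  step 7: ref 6 -> HIT, frames=[6,7] (faults so far: 5)
  step 8: ref 3 -> FAULT, evict 7, frames=[6,3] (faults so far: 6)
  step 9: ref 2 -> FAULT, evict 6, frames=[2,3] (faults so far: 7)
  step 10: ref 7 -> FAULT, evict 3, frames=[2,7] (faults so far: 8)
  step 11: ref 7 -> HIT, frames=[2,7] (faults so far: 8)
  FIFO total faults: 8
--- LRU ---
  step 0: ref 5 -> FAULT, frames=[5,-] (faults so far: 1)
  step 1: ref 5 -> HIT, frames=[5,-] (faults so far: 1)
  step 2: ref 5 -> HIT, frames=[5,-] (faults so far: 1)
  step 3: ref 6 -> FAULT, frames=[5,6] (faults so far: 2)
  step 4: ref 2 -> FAULT, evict 5, frames=[2,6] (faults so far: 3)
  step 5: ref 7 -> FAULT, evict 6, frames=[2,7] (faults so far: 4)
  step 6: ref 6 -> FAULT, evict 2, frames=[6,7] (faults so far: 5)
  step 7: ref 6 -> HIT, frames=[6,7] (faults so far: 5)
  step 8: ref 3 -> FAULT, evict 7, frames=[6,3] (faults so far: 6)
  step 9: ref 2 -> FAULT, evict 6, frames=[2,3] (faults so far: 7)
  step 10: ref 7 -> FAULT, evict 3, frames=[2,7] (faults so far: 8)
  step 11: ref 7 -> HIT, frames=[2,7] (faults so far: 8)
  LRU total faults: 8
--- Optimal ---
  step 0: ref 5 -> FAULT, frames=[5,-] (faults so far: 1)
  step 1: ref 5 -> HIT, frames=[5,-] (faults so far: 1)
  step 2: ref 5 -> HIT, frames=[5,-] (faults so far: 1)
  step 3: ref 6 -> FAULT, frames=[5,6] (faults so far: 2)
  step 4: ref 2 -> FAULT, evict 5, frames=[2,6] (faults so far: 3)
  step 5: ref 7 -> FAULT, evict 2, frames=[7,6] (faults so far: 4)
  step 6: ref 6 -> HIT, frames=[7,6] (faults so far: 4)
  step 7: ref 6 -> HIT, frames=[7,6] (faults so far: 4)
  step 8: ref 3 -> FAULT, evict 6, frames=[7,3] (faults so far: 5)
  step 9: ref 2 -> FAULT, evict 3, frames=[7,2] (faults so far: 6)
  step 10: ref 7 -> HIT, frames=[7,2] (faults so far: 6)
  step 11: ref 7 -> HIT, frames=[7,2] (faults so far: 6)
  Optimal total faults: 6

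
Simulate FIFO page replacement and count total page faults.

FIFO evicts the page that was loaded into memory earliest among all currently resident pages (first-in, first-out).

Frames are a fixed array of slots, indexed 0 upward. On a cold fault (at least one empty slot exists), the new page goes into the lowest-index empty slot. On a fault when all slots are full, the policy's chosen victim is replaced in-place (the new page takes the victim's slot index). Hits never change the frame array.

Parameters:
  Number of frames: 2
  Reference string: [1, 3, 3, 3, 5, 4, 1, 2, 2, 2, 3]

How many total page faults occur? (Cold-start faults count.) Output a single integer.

Step 0: ref 1 → FAULT, frames=[1,-]
Step 1: ref 3 → FAULT, frames=[1,3]
Step 2: ref 3 → HIT, frames=[1,3]
Step 3: ref 3 → HIT, frames=[1,3]
Step 4: ref 5 → FAULT (evict 1), frames=[5,3]
Step 5: ref 4 → FAULT (evict 3), frames=[5,4]
Step 6: ref 1 → FAULT (evict 5), frames=[1,4]
Step 7: ref 2 → FAULT (evict 4), frames=[1,2]
Step 8: ref 2 → HIT, frames=[1,2]
Step 9: ref 2 → HIT, frames=[1,2]
Step 10: ref 3 → FAULT (evict 1), frames=[3,2]
Total faults: 7

Answer: 7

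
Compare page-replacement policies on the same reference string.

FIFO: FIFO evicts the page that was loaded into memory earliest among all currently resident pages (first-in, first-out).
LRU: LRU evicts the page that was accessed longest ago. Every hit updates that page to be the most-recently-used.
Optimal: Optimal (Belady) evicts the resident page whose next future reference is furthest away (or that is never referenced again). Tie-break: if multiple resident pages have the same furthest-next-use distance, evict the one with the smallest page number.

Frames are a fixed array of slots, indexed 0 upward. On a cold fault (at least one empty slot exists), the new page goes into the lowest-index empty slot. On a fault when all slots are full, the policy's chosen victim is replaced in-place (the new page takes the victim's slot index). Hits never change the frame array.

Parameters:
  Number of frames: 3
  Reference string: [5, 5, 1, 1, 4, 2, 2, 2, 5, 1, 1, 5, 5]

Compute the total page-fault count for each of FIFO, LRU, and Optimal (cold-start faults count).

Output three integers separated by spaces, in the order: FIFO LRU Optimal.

Answer: 6 6 4

Derivation:
--- FIFO ---
  step 0: ref 5 -> FAULT, frames=[5,-,-] (faults so far: 1)
  step 1: ref 5 -> HIT, frames=[5,-,-] (faults so far: 1)
  step 2: ref 1 -> FAULT, frames=[5,1,-] (faults so far: 2)
  step 3: ref 1 -> HIT, frames=[5,1,-] (faults so far: 2)
  step 4: ref 4 -> FAULT, frames=[5,1,4] (faults so far: 3)
  step 5: ref 2 -> FAULT, evict 5, frames=[2,1,4] (faults so far: 4)
  step 6: ref 2 -> HIT, frames=[2,1,4] (faults so far: 4)
  step 7: ref 2 -> HIT, frames=[2,1,4] (faults so far: 4)
  step 8: ref 5 -> FAULT, evict 1, frames=[2,5,4] (faults so far: 5)
  step 9: ref 1 -> FAULT, evict 4, frames=[2,5,1] (faults so far: 6)
  step 10: ref 1 -> HIT, frames=[2,5,1] (faults so far: 6)
  step 11: ref 5 -> HIT, frames=[2,5,1] (faults so far: 6)
  step 12: ref 5 -> HIT, frames=[2,5,1] (faults so far: 6)
  FIFO total faults: 6
--- LRU ---
  step 0: ref 5 -> FAULT, frames=[5,-,-] (faults so far: 1)
  step 1: ref 5 -> HIT, frames=[5,-,-] (faults so far: 1)
  step 2: ref 1 -> FAULT, frames=[5,1,-] (faults so far: 2)
  step 3: ref 1 -> HIT, frames=[5,1,-] (faults so far: 2)
  step 4: ref 4 -> FAULT, frames=[5,1,4] (faults so far: 3)
  step 5: ref 2 -> FAULT, evict 5, frames=[2,1,4] (faults so far: 4)
  step 6: ref 2 -> HIT, frames=[2,1,4] (faults so far: 4)
  step 7: ref 2 -> HIT, frames=[2,1,4] (faults so far: 4)
  step 8: ref 5 -> FAULT, evict 1, frames=[2,5,4] (faults so far: 5)
  step 9: ref 1 -> FAULT, evict 4, frames=[2,5,1] (faults so far: 6)
  step 10: ref 1 -> HIT, frames=[2,5,1] (faults so far: 6)
  step 11: ref 5 -> HIT, frames=[2,5,1] (faults so far: 6)
  step 12: ref 5 -> HIT, frames=[2,5,1] (faults so far: 6)
  LRU total faults: 6
--- Optimal ---
  step 0: ref 5 -> FAULT, frames=[5,-,-] (faults so far: 1)
  step 1: ref 5 -> HIT, frames=[5,-,-] (faults so far: 1)
  step 2: ref 1 -> FAULT, frames=[5,1,-] (faults so far: 2)
  step 3: ref 1 -> HIT, frames=[5,1,-] (faults so far: 2)
  step 4: ref 4 -> FAULT, frames=[5,1,4] (faults so far: 3)
  step 5: ref 2 -> FAULT, evict 4, frames=[5,1,2] (faults so far: 4)
  step 6: ref 2 -> HIT, frames=[5,1,2] (faults so far: 4)
  step 7: ref 2 -> HIT, frames=[5,1,2] (faults so far: 4)
  step 8: ref 5 -> HIT, frames=[5,1,2] (faults so far: 4)
  step 9: ref 1 -> HIT, frames=[5,1,2] (faults so far: 4)
  step 10: ref 1 -> HIT, frames=[5,1,2] (faults so far: 4)
  step 11: ref 5 -> HIT, frames=[5,1,2] (faults so far: 4)
  step 12: ref 5 -> HIT, frames=[5,1,2] (faults so far: 4)
  Optimal total faults: 4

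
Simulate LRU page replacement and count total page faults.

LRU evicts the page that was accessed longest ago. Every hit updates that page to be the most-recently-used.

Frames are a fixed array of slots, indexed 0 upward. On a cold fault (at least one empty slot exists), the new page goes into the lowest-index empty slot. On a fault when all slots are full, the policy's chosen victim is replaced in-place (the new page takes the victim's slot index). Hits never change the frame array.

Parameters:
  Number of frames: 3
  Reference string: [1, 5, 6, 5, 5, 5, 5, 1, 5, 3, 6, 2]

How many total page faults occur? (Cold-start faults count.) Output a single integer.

Step 0: ref 1 → FAULT, frames=[1,-,-]
Step 1: ref 5 → FAULT, frames=[1,5,-]
Step 2: ref 6 → FAULT, frames=[1,5,6]
Step 3: ref 5 → HIT, frames=[1,5,6]
Step 4: ref 5 → HIT, frames=[1,5,6]
Step 5: ref 5 → HIT, frames=[1,5,6]
Step 6: ref 5 → HIT, frames=[1,5,6]
Step 7: ref 1 → HIT, frames=[1,5,6]
Step 8: ref 5 → HIT, frames=[1,5,6]
Step 9: ref 3 → FAULT (evict 6), frames=[1,5,3]
Step 10: ref 6 → FAULT (evict 1), frames=[6,5,3]
Step 11: ref 2 → FAULT (evict 5), frames=[6,2,3]
Total faults: 6

Answer: 6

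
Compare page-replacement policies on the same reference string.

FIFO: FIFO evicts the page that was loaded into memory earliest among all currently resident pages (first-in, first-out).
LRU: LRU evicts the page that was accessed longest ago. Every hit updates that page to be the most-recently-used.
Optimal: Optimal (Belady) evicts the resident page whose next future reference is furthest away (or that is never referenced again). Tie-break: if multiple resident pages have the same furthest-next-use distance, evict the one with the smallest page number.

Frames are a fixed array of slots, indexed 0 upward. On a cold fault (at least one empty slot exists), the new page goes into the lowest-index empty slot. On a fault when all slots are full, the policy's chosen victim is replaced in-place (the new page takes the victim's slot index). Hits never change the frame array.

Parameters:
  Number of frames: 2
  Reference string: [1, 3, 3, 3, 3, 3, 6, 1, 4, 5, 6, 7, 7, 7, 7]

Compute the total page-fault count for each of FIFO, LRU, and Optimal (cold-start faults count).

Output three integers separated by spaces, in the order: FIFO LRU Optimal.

--- FIFO ---
  step 0: ref 1 -> FAULT, frames=[1,-] (faults so far: 1)
  step 1: ref 3 -> FAULT, frames=[1,3] (faults so far: 2)
  step 2: ref 3 -> HIT, frames=[1,3] (faults so far: 2)
  step 3: ref 3 -> HIT, frames=[1,3] (faults so far: 2)
  step 4: ref 3 -> HIT, frames=[1,3] (faults so far: 2)
  step 5: ref 3 -> HIT, frames=[1,3] (faults so far: 2)
  step 6: ref 6 -> FAULT, evict 1, frames=[6,3] (faults so far: 3)
  step 7: ref 1 -> FAULT, evict 3, frames=[6,1] (faults so far: 4)
  step 8: ref 4 -> FAULT, evict 6, frames=[4,1] (faults so far: 5)
  step 9: ref 5 -> FAULT, evict 1, frames=[4,5] (faults so far: 6)
  step 10: ref 6 -> FAULT, evict 4, frames=[6,5] (faults so far: 7)
  step 11: ref 7 -> FAULT, evict 5, frames=[6,7] (faults so far: 8)
  step 12: ref 7 -> HIT, frames=[6,7] (faults so far: 8)
  step 13: ref 7 -> HIT, frames=[6,7] (faults so far: 8)
  step 14: ref 7 -> HIT, frames=[6,7] (faults so far: 8)
  FIFO total faults: 8
--- LRU ---
  step 0: ref 1 -> FAULT, frames=[1,-] (faults so far: 1)
  step 1: ref 3 -> FAULT, frames=[1,3] (faults so far: 2)
  step 2: ref 3 -> HIT, frames=[1,3] (faults so far: 2)
  step 3: ref 3 -> HIT, frames=[1,3] (faults so far: 2)
  step 4: ref 3 -> HIT, frames=[1,3] (faults so far: 2)
  step 5: ref 3 -> HIT, frames=[1,3] (faults so far: 2)
  step 6: ref 6 -> FAULT, evict 1, frames=[6,3] (faults so far: 3)
  step 7: ref 1 -> FAULT, evict 3, frames=[6,1] (faults so far: 4)
  step 8: ref 4 -> FAULT, evict 6, frames=[4,1] (faults so far: 5)
  step 9: ref 5 -> FAULT, evict 1, frames=[4,5] (faults so far: 6)
  step 10: ref 6 -> FAULT, evict 4, frames=[6,5] (faults so far: 7)
  step 11: ref 7 -> FAULT, evict 5, frames=[6,7] (faults so far: 8)
  step 12: ref 7 -> HIT, frames=[6,7] (faults so far: 8)
  step 13: ref 7 -> HIT, frames=[6,7] (faults so far: 8)
  step 14: ref 7 -> HIT, frames=[6,7] (faults so far: 8)
  LRU total faults: 8
--- Optimal ---
  step 0: ref 1 -> FAULT, frames=[1,-] (faults so far: 1)
  step 1: ref 3 -> FAULT, frames=[1,3] (faults so far: 2)
  step 2: ref 3 -> HIT, frames=[1,3] (faults so far: 2)
  step 3: ref 3 -> HIT, frames=[1,3] (faults so far: 2)
  step 4: ref 3 -> HIT, frames=[1,3] (faults so far: 2)
  step 5: ref 3 -> HIT, frames=[1,3] (faults so far: 2)
  step 6: ref 6 -> FAULT, evict 3, frames=[1,6] (faults so far: 3)
  step 7: ref 1 -> HIT, frames=[1,6] (faults so far: 3)
  step 8: ref 4 -> FAULT, evict 1, frames=[4,6] (faults so far: 4)
  step 9: ref 5 -> FAULT, evict 4, frames=[5,6] (faults so far: 5)
  step 10: ref 6 -> HIT, frames=[5,6] (faults so far: 5)
  step 11: ref 7 -> FAULT, evict 5, frames=[7,6] (faults so far: 6)
  step 12: ref 7 -> HIT, frames=[7,6] (faults so far: 6)
  step 13: ref 7 -> HIT, frames=[7,6] (faults so far: 6)
  step 14: ref 7 -> HIT, frames=[7,6] (faults so far: 6)
  Optimal total faults: 6

Answer: 8 8 6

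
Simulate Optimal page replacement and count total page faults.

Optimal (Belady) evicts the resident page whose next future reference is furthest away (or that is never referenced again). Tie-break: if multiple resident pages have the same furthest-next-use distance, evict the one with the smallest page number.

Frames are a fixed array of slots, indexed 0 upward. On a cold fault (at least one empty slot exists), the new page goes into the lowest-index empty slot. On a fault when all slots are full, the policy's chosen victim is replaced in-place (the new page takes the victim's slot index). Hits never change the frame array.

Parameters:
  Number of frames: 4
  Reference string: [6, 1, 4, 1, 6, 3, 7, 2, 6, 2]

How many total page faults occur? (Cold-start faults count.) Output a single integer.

Step 0: ref 6 → FAULT, frames=[6,-,-,-]
Step 1: ref 1 → FAULT, frames=[6,1,-,-]
Step 2: ref 4 → FAULT, frames=[6,1,4,-]
Step 3: ref 1 → HIT, frames=[6,1,4,-]
Step 4: ref 6 → HIT, frames=[6,1,4,-]
Step 5: ref 3 → FAULT, frames=[6,1,4,3]
Step 6: ref 7 → FAULT (evict 1), frames=[6,7,4,3]
Step 7: ref 2 → FAULT (evict 3), frames=[6,7,4,2]
Step 8: ref 6 → HIT, frames=[6,7,4,2]
Step 9: ref 2 → HIT, frames=[6,7,4,2]
Total faults: 6

Answer: 6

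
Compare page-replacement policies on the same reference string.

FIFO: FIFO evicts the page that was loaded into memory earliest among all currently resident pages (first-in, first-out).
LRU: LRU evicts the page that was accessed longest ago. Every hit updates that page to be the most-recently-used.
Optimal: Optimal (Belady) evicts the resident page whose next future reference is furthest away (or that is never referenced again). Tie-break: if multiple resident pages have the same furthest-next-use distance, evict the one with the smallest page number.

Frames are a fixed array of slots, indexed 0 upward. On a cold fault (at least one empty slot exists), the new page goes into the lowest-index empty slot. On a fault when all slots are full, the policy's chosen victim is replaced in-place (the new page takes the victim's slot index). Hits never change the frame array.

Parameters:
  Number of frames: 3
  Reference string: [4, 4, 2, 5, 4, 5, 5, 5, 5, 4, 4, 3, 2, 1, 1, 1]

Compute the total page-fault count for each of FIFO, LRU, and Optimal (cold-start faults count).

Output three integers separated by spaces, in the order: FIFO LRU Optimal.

Answer: 5 6 5

Derivation:
--- FIFO ---
  step 0: ref 4 -> FAULT, frames=[4,-,-] (faults so far: 1)
  step 1: ref 4 -> HIT, frames=[4,-,-] (faults so far: 1)
  step 2: ref 2 -> FAULT, frames=[4,2,-] (faults so far: 2)
  step 3: ref 5 -> FAULT, frames=[4,2,5] (faults so far: 3)
  step 4: ref 4 -> HIT, frames=[4,2,5] (faults so far: 3)
  step 5: ref 5 -> HIT, frames=[4,2,5] (faults so far: 3)
  step 6: ref 5 -> HIT, frames=[4,2,5] (faults so far: 3)
  step 7: ref 5 -> HIT, frames=[4,2,5] (faults so far: 3)
  step 8: ref 5 -> HIT, frames=[4,2,5] (faults so far: 3)
  step 9: ref 4 -> HIT, frames=[4,2,5] (faults so far: 3)
  step 10: ref 4 -> HIT, frames=[4,2,5] (faults so far: 3)
  step 11: ref 3 -> FAULT, evict 4, frames=[3,2,5] (faults so far: 4)
  step 12: ref 2 -> HIT, frames=[3,2,5] (faults so far: 4)
  step 13: ref 1 -> FAULT, evict 2, frames=[3,1,5] (faults so far: 5)
  step 14: ref 1 -> HIT, frames=[3,1,5] (faults so far: 5)
  step 15: ref 1 -> HIT, frames=[3,1,5] (faults so far: 5)
  FIFO total faults: 5
--- LRU ---
  step 0: ref 4 -> FAULT, frames=[4,-,-] (faults so far: 1)
  step 1: ref 4 -> HIT, frames=[4,-,-] (faults so far: 1)
  step 2: ref 2 -> FAULT, frames=[4,2,-] (faults so far: 2)
  step 3: ref 5 -> FAULT, frames=[4,2,5] (faults so far: 3)
  step 4: ref 4 -> HIT, frames=[4,2,5] (faults so far: 3)
  step 5: ref 5 -> HIT, frames=[4,2,5] (faults so far: 3)
  step 6: ref 5 -> HIT, frames=[4,2,5] (faults so far: 3)
  step 7: ref 5 -> HIT, frames=[4,2,5] (faults so far: 3)
  step 8: ref 5 -> HIT, frames=[4,2,5] (faults so far: 3)
  step 9: ref 4 -> HIT, frames=[4,2,5] (faults so far: 3)
  step 10: ref 4 -> HIT, frames=[4,2,5] (faults so far: 3)
  step 11: ref 3 -> FAULT, evict 2, frames=[4,3,5] (faults so far: 4)
  step 12: ref 2 -> FAULT, evict 5, frames=[4,3,2] (faults so far: 5)
  step 13: ref 1 -> FAULT, evict 4, frames=[1,3,2] (faults so far: 6)
  step 14: ref 1 -> HIT, frames=[1,3,2] (faults so far: 6)
  step 15: ref 1 -> HIT, frames=[1,3,2] (faults so far: 6)
  LRU total faults: 6
--- Optimal ---
  step 0: ref 4 -> FAULT, frames=[4,-,-] (faults so far: 1)
  step 1: ref 4 -> HIT, frames=[4,-,-] (faults so far: 1)
  step 2: ref 2 -> FAULT, frames=[4,2,-] (faults so far: 2)
  step 3: ref 5 -> FAULT, frames=[4,2,5] (faults so far: 3)
  step 4: ref 4 -> HIT, frames=[4,2,5] (faults so far: 3)
  step 5: ref 5 -> HIT, frames=[4,2,5] (faults so far: 3)
  step 6: ref 5 -> HIT, frames=[4,2,5] (faults so far: 3)
  step 7: ref 5 -> HIT, frames=[4,2,5] (faults so far: 3)
  step 8: ref 5 -> HIT, frames=[4,2,5] (faults so far: 3)
  step 9: ref 4 -> HIT, frames=[4,2,5] (faults so far: 3)
  step 10: ref 4 -> HIT, frames=[4,2,5] (faults so far: 3)
  step 11: ref 3 -> FAULT, evict 4, frames=[3,2,5] (faults so far: 4)
  step 12: ref 2 -> HIT, frames=[3,2,5] (faults so far: 4)
  step 13: ref 1 -> FAULT, evict 2, frames=[3,1,5] (faults so far: 5)
  step 14: ref 1 -> HIT, frames=[3,1,5] (faults so far: 5)
  step 15: ref 1 -> HIT, frames=[3,1,5] (faults so far: 5)
  Optimal total faults: 5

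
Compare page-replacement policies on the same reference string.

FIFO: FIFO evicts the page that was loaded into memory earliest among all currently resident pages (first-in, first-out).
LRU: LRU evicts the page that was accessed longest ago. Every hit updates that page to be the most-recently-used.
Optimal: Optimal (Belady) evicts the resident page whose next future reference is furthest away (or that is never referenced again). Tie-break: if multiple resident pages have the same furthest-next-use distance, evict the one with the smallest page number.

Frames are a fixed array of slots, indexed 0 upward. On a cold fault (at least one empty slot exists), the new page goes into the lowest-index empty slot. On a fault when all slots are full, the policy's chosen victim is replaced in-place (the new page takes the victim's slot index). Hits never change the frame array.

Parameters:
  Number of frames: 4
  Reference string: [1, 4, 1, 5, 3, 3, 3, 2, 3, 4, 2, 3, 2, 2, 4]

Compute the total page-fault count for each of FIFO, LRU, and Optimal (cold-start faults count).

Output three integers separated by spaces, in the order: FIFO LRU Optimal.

--- FIFO ---
  step 0: ref 1 -> FAULT, frames=[1,-,-,-] (faults so far: 1)
  step 1: ref 4 -> FAULT, frames=[1,4,-,-] (faults so far: 2)
  step 2: ref 1 -> HIT, frames=[1,4,-,-] (faults so far: 2)
  step 3: ref 5 -> FAULT, frames=[1,4,5,-] (faults so far: 3)
  step 4: ref 3 -> FAULT, frames=[1,4,5,3] (faults so far: 4)
  step 5: ref 3 -> HIT, frames=[1,4,5,3] (faults so far: 4)
  step 6: ref 3 -> HIT, frames=[1,4,5,3] (faults so far: 4)
  step 7: ref 2 -> FAULT, evict 1, frames=[2,4,5,3] (faults so far: 5)
  step 8: ref 3 -> HIT, frames=[2,4,5,3] (faults so far: 5)
  step 9: ref 4 -> HIT, frames=[2,4,5,3] (faults so far: 5)
  step 10: ref 2 -> HIT, frames=[2,4,5,3] (faults so far: 5)
  step 11: ref 3 -> HIT, frames=[2,4,5,3] (faults so far: 5)
  step 12: ref 2 -> HIT, frames=[2,4,5,3] (faults so far: 5)
  step 13: ref 2 -> HIT, frames=[2,4,5,3] (faults so far: 5)
  step 14: ref 4 -> HIT, frames=[2,4,5,3] (faults so far: 5)
  FIFO total faults: 5
--- LRU ---
  step 0: ref 1 -> FAULT, frames=[1,-,-,-] (faults so far: 1)
  step 1: ref 4 -> FAULT, frames=[1,4,-,-] (faults so far: 2)
  step 2: ref 1 -> HIT, frames=[1,4,-,-] (faults so far: 2)
  step 3: ref 5 -> FAULT, frames=[1,4,5,-] (faults so far: 3)
  step 4: ref 3 -> FAULT, frames=[1,4,5,3] (faults so far: 4)
  step 5: ref 3 -> HIT, frames=[1,4,5,3] (faults so far: 4)
  step 6: ref 3 -> HIT, frames=[1,4,5,3] (faults so far: 4)
  step 7: ref 2 -> FAULT, evict 4, frames=[1,2,5,3] (faults so far: 5)
  step 8: ref 3 -> HIT, frames=[1,2,5,3] (faults so far: 5)
  step 9: ref 4 -> FAULT, evict 1, frames=[4,2,5,3] (faults so far: 6)
  step 10: ref 2 -> HIT, frames=[4,2,5,3] (faults so far: 6)
  step 11: ref 3 -> HIT, frames=[4,2,5,3] (faults so far: 6)
  step 12: ref 2 -> HIT, frames=[4,2,5,3] (faults so far: 6)
  step 13: ref 2 -> HIT, frames=[4,2,5,3] (faults so far: 6)
  step 14: ref 4 -> HIT, frames=[4,2,5,3] (faults so far: 6)
  LRU total faults: 6
--- Optimal ---
  step 0: ref 1 -> FAULT, frames=[1,-,-,-] (faults so far: 1)
  step 1: ref 4 -> FAULT, frames=[1,4,-,-] (faults so far: 2)
  step 2: ref 1 -> HIT, frames=[1,4,-,-] (faults so far: 2)
  step 3: ref 5 -> FAULT, frames=[1,4,5,-] (faults so far: 3)
  step 4: ref 3 -> FAULT, frames=[1,4,5,3] (faults so far: 4)
  step 5: ref 3 -> HIT, frames=[1,4,5,3] (faults so far: 4)
  step 6: ref 3 -> HIT, frames=[1,4,5,3] (faults so far: 4)
  step 7: ref 2 -> FAULT, evict 1, frames=[2,4,5,3] (faults so far: 5)
  step 8: ref 3 -> HIT, frames=[2,4,5,3] (faults so far: 5)
  step 9: ref 4 -> HIT, frames=[2,4,5,3] (faults so far: 5)
  step 10: ref 2 -> HIT, frames=[2,4,5,3] (faults so far: 5)
  step 11: ref 3 -> HIT, frames=[2,4,5,3] (faults so far: 5)
  step 12: ref 2 -> HIT, frames=[2,4,5,3] (faults so far: 5)
  step 13: ref 2 -> HIT, frames=[2,4,5,3] (faults so far: 5)
  step 14: ref 4 -> HIT, frames=[2,4,5,3] (faults so far: 5)
  Optimal total faults: 5

Answer: 5 6 5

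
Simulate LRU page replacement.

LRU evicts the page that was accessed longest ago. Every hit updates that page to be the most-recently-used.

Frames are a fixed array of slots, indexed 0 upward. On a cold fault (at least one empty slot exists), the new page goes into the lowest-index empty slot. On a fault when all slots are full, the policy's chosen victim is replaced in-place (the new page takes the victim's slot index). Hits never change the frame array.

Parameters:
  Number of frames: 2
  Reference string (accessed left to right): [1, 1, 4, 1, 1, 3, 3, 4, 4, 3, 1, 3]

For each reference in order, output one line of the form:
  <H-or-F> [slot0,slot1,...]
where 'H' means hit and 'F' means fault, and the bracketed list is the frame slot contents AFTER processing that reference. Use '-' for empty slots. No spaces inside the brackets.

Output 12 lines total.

F [1,-]
H [1,-]
F [1,4]
H [1,4]
H [1,4]
F [1,3]
H [1,3]
F [4,3]
H [4,3]
H [4,3]
F [1,3]
H [1,3]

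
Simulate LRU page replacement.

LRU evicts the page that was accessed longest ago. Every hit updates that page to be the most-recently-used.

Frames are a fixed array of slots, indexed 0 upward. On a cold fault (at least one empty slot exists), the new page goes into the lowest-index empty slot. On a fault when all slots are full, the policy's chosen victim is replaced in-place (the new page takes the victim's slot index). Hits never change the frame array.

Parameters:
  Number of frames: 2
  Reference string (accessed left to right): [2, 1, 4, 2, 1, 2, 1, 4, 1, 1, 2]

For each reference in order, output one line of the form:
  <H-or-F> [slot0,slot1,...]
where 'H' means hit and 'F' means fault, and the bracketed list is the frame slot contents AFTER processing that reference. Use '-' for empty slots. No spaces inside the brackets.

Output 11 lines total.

F [2,-]
F [2,1]
F [4,1]
F [4,2]
F [1,2]
H [1,2]
H [1,2]
F [1,4]
H [1,4]
H [1,4]
F [1,2]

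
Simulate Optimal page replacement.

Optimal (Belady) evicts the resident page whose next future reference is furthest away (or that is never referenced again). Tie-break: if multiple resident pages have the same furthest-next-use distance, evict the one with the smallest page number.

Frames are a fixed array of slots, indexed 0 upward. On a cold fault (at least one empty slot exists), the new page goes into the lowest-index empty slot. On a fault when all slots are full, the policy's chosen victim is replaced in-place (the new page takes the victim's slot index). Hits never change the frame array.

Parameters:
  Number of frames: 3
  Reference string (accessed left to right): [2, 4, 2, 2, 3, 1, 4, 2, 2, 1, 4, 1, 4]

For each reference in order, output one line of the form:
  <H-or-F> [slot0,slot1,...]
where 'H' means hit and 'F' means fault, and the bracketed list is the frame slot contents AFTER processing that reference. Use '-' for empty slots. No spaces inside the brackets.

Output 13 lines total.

F [2,-,-]
F [2,4,-]
H [2,4,-]
H [2,4,-]
F [2,4,3]
F [2,4,1]
H [2,4,1]
H [2,4,1]
H [2,4,1]
H [2,4,1]
H [2,4,1]
H [2,4,1]
H [2,4,1]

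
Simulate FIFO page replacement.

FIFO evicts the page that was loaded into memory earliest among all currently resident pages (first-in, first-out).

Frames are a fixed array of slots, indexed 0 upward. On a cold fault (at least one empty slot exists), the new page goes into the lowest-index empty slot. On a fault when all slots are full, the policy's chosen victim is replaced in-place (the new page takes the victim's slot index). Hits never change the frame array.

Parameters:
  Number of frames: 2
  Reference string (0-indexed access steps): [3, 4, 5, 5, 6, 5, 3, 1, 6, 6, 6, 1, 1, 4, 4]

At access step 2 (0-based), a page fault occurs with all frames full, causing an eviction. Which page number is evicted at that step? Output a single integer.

Answer: 3

Derivation:
Step 0: ref 3 -> FAULT, frames=[3,-]
Step 1: ref 4 -> FAULT, frames=[3,4]
Step 2: ref 5 -> FAULT, evict 3, frames=[5,4]
At step 2: evicted page 3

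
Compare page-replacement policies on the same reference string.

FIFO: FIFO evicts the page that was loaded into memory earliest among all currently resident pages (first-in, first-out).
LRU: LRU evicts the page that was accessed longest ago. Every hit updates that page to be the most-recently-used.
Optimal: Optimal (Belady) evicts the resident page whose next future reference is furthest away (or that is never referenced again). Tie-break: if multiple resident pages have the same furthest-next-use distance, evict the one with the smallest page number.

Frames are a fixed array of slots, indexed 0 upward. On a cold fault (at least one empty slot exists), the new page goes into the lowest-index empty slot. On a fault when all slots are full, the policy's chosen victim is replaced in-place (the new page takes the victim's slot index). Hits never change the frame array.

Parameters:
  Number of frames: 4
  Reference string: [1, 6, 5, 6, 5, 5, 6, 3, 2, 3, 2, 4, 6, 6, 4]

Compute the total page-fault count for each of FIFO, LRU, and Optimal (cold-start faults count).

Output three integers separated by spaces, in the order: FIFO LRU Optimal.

Answer: 7 6 6

Derivation:
--- FIFO ---
  step 0: ref 1 -> FAULT, frames=[1,-,-,-] (faults so far: 1)
  step 1: ref 6 -> FAULT, frames=[1,6,-,-] (faults so far: 2)
  step 2: ref 5 -> FAULT, frames=[1,6,5,-] (faults so far: 3)
  step 3: ref 6 -> HIT, frames=[1,6,5,-] (faults so far: 3)
  step 4: ref 5 -> HIT, frames=[1,6,5,-] (faults so far: 3)
  step 5: ref 5 -> HIT, frames=[1,6,5,-] (faults so far: 3)
  step 6: ref 6 -> HIT, frames=[1,6,5,-] (faults so far: 3)
  step 7: ref 3 -> FAULT, frames=[1,6,5,3] (faults so far: 4)
  step 8: ref 2 -> FAULT, evict 1, frames=[2,6,5,3] (faults so far: 5)
  step 9: ref 3 -> HIT, frames=[2,6,5,3] (faults so far: 5)
  step 10: ref 2 -> HIT, frames=[2,6,5,3] (faults so far: 5)
  step 11: ref 4 -> FAULT, evict 6, frames=[2,4,5,3] (faults so far: 6)
  step 12: ref 6 -> FAULT, evict 5, frames=[2,4,6,3] (faults so far: 7)
  step 13: ref 6 -> HIT, frames=[2,4,6,3] (faults so far: 7)
  step 14: ref 4 -> HIT, frames=[2,4,6,3] (faults so far: 7)
  FIFO total faults: 7
--- LRU ---
  step 0: ref 1 -> FAULT, frames=[1,-,-,-] (faults so far: 1)
  step 1: ref 6 -> FAULT, frames=[1,6,-,-] (faults so far: 2)
  step 2: ref 5 -> FAULT, frames=[1,6,5,-] (faults so far: 3)
  step 3: ref 6 -> HIT, frames=[1,6,5,-] (faults so far: 3)
  step 4: ref 5 -> HIT, frames=[1,6,5,-] (faults so far: 3)
  step 5: ref 5 -> HIT, frames=[1,6,5,-] (faults so far: 3)
  step 6: ref 6 -> HIT, frames=[1,6,5,-] (faults so far: 3)
  step 7: ref 3 -> FAULT, frames=[1,6,5,3] (faults so far: 4)
  step 8: ref 2 -> FAULT, evict 1, frames=[2,6,5,3] (faults so far: 5)
  step 9: ref 3 -> HIT, frames=[2,6,5,3] (faults so far: 5)
  step 10: ref 2 -> HIT, frames=[2,6,5,3] (faults so far: 5)
  step 11: ref 4 -> FAULT, evict 5, frames=[2,6,4,3] (faults so far: 6)
  step 12: ref 6 -> HIT, frames=[2,6,4,3] (faults so far: 6)
  step 13: ref 6 -> HIT, frames=[2,6,4,3] (faults so far: 6)
  step 14: ref 4 -> HIT, frames=[2,6,4,3] (faults so far: 6)
  LRU total faults: 6
--- Optimal ---
  step 0: ref 1 -> FAULT, frames=[1,-,-,-] (faults so far: 1)
  step 1: ref 6 -> FAULT, frames=[1,6,-,-] (faults so far: 2)
  step 2: ref 5 -> FAULT, frames=[1,6,5,-] (faults so far: 3)
  step 3: ref 6 -> HIT, frames=[1,6,5,-] (faults so far: 3)
  step 4: ref 5 -> HIT, frames=[1,6,5,-] (faults so far: 3)
  step 5: ref 5 -> HIT, frames=[1,6,5,-] (faults so far: 3)
  step 6: ref 6 -> HIT, frames=[1,6,5,-] (faults so far: 3)
  step 7: ref 3 -> FAULT, frames=[1,6,5,3] (faults so far: 4)
  step 8: ref 2 -> FAULT, evict 1, frames=[2,6,5,3] (faults so far: 5)
  step 9: ref 3 -> HIT, frames=[2,6,5,3] (faults so far: 5)
  step 10: ref 2 -> HIT, frames=[2,6,5,3] (faults so far: 5)
  step 11: ref 4 -> FAULT, evict 2, frames=[4,6,5,3] (faults so far: 6)
  step 12: ref 6 -> HIT, frames=[4,6,5,3] (faults so far: 6)
  step 13: ref 6 -> HIT, frames=[4,6,5,3] (faults so far: 6)
  step 14: ref 4 -> HIT, frames=[4,6,5,3] (faults so far: 6)
  Optimal total faults: 6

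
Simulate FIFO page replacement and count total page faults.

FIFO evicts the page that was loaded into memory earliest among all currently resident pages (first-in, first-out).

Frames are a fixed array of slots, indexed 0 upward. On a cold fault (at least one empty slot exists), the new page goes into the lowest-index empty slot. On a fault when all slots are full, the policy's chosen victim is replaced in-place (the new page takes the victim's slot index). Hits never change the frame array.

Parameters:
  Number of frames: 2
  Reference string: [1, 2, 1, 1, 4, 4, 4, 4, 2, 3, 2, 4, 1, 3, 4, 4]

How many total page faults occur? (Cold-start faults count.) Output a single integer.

Answer: 9

Derivation:
Step 0: ref 1 → FAULT, frames=[1,-]
Step 1: ref 2 → FAULT, frames=[1,2]
Step 2: ref 1 → HIT, frames=[1,2]
Step 3: ref 1 → HIT, frames=[1,2]
Step 4: ref 4 → FAULT (evict 1), frames=[4,2]
Step 5: ref 4 → HIT, frames=[4,2]
Step 6: ref 4 → HIT, frames=[4,2]
Step 7: ref 4 → HIT, frames=[4,2]
Step 8: ref 2 → HIT, frames=[4,2]
Step 9: ref 3 → FAULT (evict 2), frames=[4,3]
Step 10: ref 2 → FAULT (evict 4), frames=[2,3]
Step 11: ref 4 → FAULT (evict 3), frames=[2,4]
Step 12: ref 1 → FAULT (evict 2), frames=[1,4]
Step 13: ref 3 → FAULT (evict 4), frames=[1,3]
Step 14: ref 4 → FAULT (evict 1), frames=[4,3]
Step 15: ref 4 → HIT, frames=[4,3]
Total faults: 9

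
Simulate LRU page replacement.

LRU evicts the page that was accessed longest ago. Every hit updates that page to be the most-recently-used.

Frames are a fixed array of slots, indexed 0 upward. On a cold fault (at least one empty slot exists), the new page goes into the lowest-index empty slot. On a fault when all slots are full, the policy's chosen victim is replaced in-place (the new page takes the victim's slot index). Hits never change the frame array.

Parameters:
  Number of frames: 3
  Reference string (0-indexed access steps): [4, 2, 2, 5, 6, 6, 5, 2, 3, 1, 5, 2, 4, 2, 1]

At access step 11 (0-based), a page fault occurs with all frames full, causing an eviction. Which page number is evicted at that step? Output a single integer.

Step 0: ref 4 -> FAULT, frames=[4,-,-]
Step 1: ref 2 -> FAULT, frames=[4,2,-]
Step 2: ref 2 -> HIT, frames=[4,2,-]
Step 3: ref 5 -> FAULT, frames=[4,2,5]
Step 4: ref 6 -> FAULT, evict 4, frames=[6,2,5]
Step 5: ref 6 -> HIT, frames=[6,2,5]
Step 6: ref 5 -> HIT, frames=[6,2,5]
Step 7: ref 2 -> HIT, frames=[6,2,5]
Step 8: ref 3 -> FAULT, evict 6, frames=[3,2,5]
Step 9: ref 1 -> FAULT, evict 5, frames=[3,2,1]
Step 10: ref 5 -> FAULT, evict 2, frames=[3,5,1]
Step 11: ref 2 -> FAULT, evict 3, frames=[2,5,1]
At step 11: evicted page 3

Answer: 3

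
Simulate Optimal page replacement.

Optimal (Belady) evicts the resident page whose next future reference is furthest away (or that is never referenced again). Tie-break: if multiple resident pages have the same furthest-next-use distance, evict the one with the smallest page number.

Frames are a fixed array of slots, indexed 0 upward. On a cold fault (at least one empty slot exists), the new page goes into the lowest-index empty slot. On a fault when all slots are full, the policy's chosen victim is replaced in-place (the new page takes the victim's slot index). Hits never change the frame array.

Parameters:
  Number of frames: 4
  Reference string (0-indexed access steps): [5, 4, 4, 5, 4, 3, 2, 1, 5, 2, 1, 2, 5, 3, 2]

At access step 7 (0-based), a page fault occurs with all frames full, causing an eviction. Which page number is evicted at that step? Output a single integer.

Step 0: ref 5 -> FAULT, frames=[5,-,-,-]
Step 1: ref 4 -> FAULT, frames=[5,4,-,-]
Step 2: ref 4 -> HIT, frames=[5,4,-,-]
Step 3: ref 5 -> HIT, frames=[5,4,-,-]
Step 4: ref 4 -> HIT, frames=[5,4,-,-]
Step 5: ref 3 -> FAULT, frames=[5,4,3,-]
Step 6: ref 2 -> FAULT, frames=[5,4,3,2]
Step 7: ref 1 -> FAULT, evict 4, frames=[5,1,3,2]
At step 7: evicted page 4

Answer: 4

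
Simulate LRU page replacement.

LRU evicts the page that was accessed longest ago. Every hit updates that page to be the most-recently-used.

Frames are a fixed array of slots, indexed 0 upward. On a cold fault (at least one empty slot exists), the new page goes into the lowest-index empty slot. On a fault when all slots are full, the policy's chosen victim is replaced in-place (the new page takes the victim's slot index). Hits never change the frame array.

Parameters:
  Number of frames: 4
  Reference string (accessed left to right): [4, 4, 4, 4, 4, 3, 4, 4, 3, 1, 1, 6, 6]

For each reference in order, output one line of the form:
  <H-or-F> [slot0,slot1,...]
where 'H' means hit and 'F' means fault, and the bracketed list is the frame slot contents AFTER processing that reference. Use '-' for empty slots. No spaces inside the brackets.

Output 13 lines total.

F [4,-,-,-]
H [4,-,-,-]
H [4,-,-,-]
H [4,-,-,-]
H [4,-,-,-]
F [4,3,-,-]
H [4,3,-,-]
H [4,3,-,-]
H [4,3,-,-]
F [4,3,1,-]
H [4,3,1,-]
F [4,3,1,6]
H [4,3,1,6]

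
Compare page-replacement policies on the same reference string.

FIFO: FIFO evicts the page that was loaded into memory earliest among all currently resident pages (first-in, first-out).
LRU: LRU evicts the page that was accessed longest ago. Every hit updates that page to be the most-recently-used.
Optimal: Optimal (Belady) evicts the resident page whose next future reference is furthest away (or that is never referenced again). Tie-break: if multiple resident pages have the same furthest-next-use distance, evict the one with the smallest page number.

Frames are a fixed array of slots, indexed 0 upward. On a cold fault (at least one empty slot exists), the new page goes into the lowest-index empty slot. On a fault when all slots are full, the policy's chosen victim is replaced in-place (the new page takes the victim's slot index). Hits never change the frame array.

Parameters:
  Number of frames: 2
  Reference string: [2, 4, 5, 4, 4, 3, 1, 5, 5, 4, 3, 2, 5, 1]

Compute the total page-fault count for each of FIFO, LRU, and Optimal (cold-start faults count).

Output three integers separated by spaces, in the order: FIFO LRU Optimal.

Answer: 11 11 9

Derivation:
--- FIFO ---
  step 0: ref 2 -> FAULT, frames=[2,-] (faults so far: 1)
  step 1: ref 4 -> FAULT, frames=[2,4] (faults so far: 2)
  step 2: ref 5 -> FAULT, evict 2, frames=[5,4] (faults so far: 3)
  step 3: ref 4 -> HIT, frames=[5,4] (faults so far: 3)
  step 4: ref 4 -> HIT, frames=[5,4] (faults so far: 3)
  step 5: ref 3 -> FAULT, evict 4, frames=[5,3] (faults so far: 4)
  step 6: ref 1 -> FAULT, evict 5, frames=[1,3] (faults so far: 5)
  step 7: ref 5 -> FAULT, evict 3, frames=[1,5] (faults so far: 6)
  step 8: ref 5 -> HIT, frames=[1,5] (faults so far: 6)
  step 9: ref 4 -> FAULT, evict 1, frames=[4,5] (faults so far: 7)
  step 10: ref 3 -> FAULT, evict 5, frames=[4,3] (faults so far: 8)
  step 11: ref 2 -> FAULT, evict 4, frames=[2,3] (faults so far: 9)
  step 12: ref 5 -> FAULT, evict 3, frames=[2,5] (faults so far: 10)
  step 13: ref 1 -> FAULT, evict 2, frames=[1,5] (faults so far: 11)
  FIFO total faults: 11
--- LRU ---
  step 0: ref 2 -> FAULT, frames=[2,-] (faults so far: 1)
  step 1: ref 4 -> FAULT, frames=[2,4] (faults so far: 2)
  step 2: ref 5 -> FAULT, evict 2, frames=[5,4] (faults so far: 3)
  step 3: ref 4 -> HIT, frames=[5,4] (faults so far: 3)
  step 4: ref 4 -> HIT, frames=[5,4] (faults so far: 3)
  step 5: ref 3 -> FAULT, evict 5, frames=[3,4] (faults so far: 4)
  step 6: ref 1 -> FAULT, evict 4, frames=[3,1] (faults so far: 5)
  step 7: ref 5 -> FAULT, evict 3, frames=[5,1] (faults so far: 6)
  step 8: ref 5 -> HIT, frames=[5,1] (faults so far: 6)
  step 9: ref 4 -> FAULT, evict 1, frames=[5,4] (faults so far: 7)
  step 10: ref 3 -> FAULT, evict 5, frames=[3,4] (faults so far: 8)
  step 11: ref 2 -> FAULT, evict 4, frames=[3,2] (faults so far: 9)
  step 12: ref 5 -> FAULT, evict 3, frames=[5,2] (faults so far: 10)
  step 13: ref 1 -> FAULT, evict 2, frames=[5,1] (faults so far: 11)
  LRU total faults: 11
--- Optimal ---
  step 0: ref 2 -> FAULT, frames=[2,-] (faults so far: 1)
  step 1: ref 4 -> FAULT, frames=[2,4] (faults so far: 2)
  step 2: ref 5 -> FAULT, evict 2, frames=[5,4] (faults so far: 3)
  step 3: ref 4 -> HIT, frames=[5,4] (faults so far: 3)
  step 4: ref 4 -> HIT, frames=[5,4] (faults so far: 3)
  step 5: ref 3 -> FAULT, evict 4, frames=[5,3] (faults so far: 4)
  step 6: ref 1 -> FAULT, evict 3, frames=[5,1] (faults so far: 5)
  step 7: ref 5 -> HIT, frames=[5,1] (faults so far: 5)
  step 8: ref 5 -> HIT, frames=[5,1] (faults so far: 5)
  step 9: ref 4 -> FAULT, evict 1, frames=[5,4] (faults so far: 6)
  step 10: ref 3 -> FAULT, evict 4, frames=[5,3] (faults so far: 7)
  step 11: ref 2 -> FAULT, evict 3, frames=[5,2] (faults so far: 8)
  step 12: ref 5 -> HIT, frames=[5,2] (faults so far: 8)
  step 13: ref 1 -> FAULT, evict 2, frames=[5,1] (faults so far: 9)
  Optimal total faults: 9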